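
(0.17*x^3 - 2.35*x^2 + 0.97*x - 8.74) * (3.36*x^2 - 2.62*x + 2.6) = 0.5712*x^5 - 8.3414*x^4 + 9.8582*x^3 - 38.0178*x^2 + 25.4208*x - 22.724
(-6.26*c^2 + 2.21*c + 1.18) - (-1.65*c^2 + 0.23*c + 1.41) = -4.61*c^2 + 1.98*c - 0.23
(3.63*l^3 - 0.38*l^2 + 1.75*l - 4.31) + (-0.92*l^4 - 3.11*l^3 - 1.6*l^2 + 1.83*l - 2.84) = -0.92*l^4 + 0.52*l^3 - 1.98*l^2 + 3.58*l - 7.15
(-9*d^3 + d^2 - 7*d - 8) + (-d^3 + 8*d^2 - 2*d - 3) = -10*d^3 + 9*d^2 - 9*d - 11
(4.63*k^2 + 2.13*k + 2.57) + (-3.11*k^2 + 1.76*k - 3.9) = 1.52*k^2 + 3.89*k - 1.33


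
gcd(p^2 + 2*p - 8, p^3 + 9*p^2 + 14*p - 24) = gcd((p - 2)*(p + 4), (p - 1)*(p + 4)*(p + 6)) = p + 4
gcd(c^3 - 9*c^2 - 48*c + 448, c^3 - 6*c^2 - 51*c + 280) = c^2 - c - 56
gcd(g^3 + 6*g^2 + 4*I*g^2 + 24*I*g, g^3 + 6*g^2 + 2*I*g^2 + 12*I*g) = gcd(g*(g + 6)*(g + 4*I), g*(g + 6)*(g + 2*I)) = g^2 + 6*g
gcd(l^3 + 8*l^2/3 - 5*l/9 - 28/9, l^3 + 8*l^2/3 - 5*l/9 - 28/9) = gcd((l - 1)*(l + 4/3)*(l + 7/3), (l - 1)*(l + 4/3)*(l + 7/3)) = l^3 + 8*l^2/3 - 5*l/9 - 28/9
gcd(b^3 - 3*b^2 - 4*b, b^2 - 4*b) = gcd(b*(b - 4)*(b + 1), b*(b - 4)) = b^2 - 4*b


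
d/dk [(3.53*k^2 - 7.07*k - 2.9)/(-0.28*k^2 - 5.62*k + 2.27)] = (-21.8182*k^2 + 14.4022*k - 32.3469)/(0.0784*k^4 + 3.1472*k^3 + 30.3132*k^2 - 25.5148*k + 5.1529)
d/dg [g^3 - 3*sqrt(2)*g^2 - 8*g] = 3*g^2 - 6*sqrt(2)*g - 8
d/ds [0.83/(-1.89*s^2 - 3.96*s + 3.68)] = (3.1374*s + 3.2868)/(1.89*s^2 + 3.96*s - 3.68)^2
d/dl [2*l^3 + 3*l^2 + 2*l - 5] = 6*l^2 + 6*l + 2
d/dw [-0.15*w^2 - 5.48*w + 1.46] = -0.3*w - 5.48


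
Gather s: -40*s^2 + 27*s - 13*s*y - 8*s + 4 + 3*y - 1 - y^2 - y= -40*s^2 + s*(19 - 13*y) - y^2 + 2*y + 3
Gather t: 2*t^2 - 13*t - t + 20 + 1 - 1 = 2*t^2 - 14*t + 20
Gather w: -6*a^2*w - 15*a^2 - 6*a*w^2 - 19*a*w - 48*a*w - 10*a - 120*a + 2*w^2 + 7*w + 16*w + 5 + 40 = -15*a^2 - 130*a + w^2*(2 - 6*a) + w*(-6*a^2 - 67*a + 23) + 45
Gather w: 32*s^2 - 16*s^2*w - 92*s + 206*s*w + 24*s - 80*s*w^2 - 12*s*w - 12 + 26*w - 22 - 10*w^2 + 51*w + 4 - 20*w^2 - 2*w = 32*s^2 - 68*s + w^2*(-80*s - 30) + w*(-16*s^2 + 194*s + 75) - 30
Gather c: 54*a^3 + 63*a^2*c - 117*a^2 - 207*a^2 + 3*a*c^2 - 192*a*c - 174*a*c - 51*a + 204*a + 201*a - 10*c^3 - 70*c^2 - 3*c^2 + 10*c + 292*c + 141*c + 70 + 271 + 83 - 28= 54*a^3 - 324*a^2 + 354*a - 10*c^3 + c^2*(3*a - 73) + c*(63*a^2 - 366*a + 443) + 396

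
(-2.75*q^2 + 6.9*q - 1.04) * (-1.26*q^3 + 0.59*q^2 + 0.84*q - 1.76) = 3.465*q^5 - 10.3165*q^4 + 3.0714*q^3 + 10.0224*q^2 - 13.0176*q + 1.8304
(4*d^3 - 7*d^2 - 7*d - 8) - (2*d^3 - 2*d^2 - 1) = 2*d^3 - 5*d^2 - 7*d - 7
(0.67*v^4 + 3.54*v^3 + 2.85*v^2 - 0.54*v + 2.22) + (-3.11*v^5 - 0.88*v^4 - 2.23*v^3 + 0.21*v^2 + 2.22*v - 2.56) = -3.11*v^5 - 0.21*v^4 + 1.31*v^3 + 3.06*v^2 + 1.68*v - 0.34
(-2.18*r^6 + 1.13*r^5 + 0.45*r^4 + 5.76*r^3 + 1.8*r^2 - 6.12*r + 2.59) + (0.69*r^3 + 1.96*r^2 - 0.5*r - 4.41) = -2.18*r^6 + 1.13*r^5 + 0.45*r^4 + 6.45*r^3 + 3.76*r^2 - 6.62*r - 1.82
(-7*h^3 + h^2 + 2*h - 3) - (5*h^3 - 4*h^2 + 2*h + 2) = -12*h^3 + 5*h^2 - 5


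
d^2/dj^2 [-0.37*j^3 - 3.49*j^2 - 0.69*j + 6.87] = -2.22*j - 6.98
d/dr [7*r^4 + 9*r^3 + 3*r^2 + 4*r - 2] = 28*r^3 + 27*r^2 + 6*r + 4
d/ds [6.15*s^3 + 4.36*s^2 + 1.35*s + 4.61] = 18.45*s^2 + 8.72*s + 1.35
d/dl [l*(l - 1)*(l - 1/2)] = 3*l^2 - 3*l + 1/2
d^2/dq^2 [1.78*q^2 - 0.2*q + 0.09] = 3.56000000000000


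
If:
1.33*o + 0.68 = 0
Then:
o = -0.51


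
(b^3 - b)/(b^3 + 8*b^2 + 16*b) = (b^2 - 1)/(b^2 + 8*b + 16)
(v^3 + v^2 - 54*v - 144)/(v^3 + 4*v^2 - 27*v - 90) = (v - 8)/(v - 5)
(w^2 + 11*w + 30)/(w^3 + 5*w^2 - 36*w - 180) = 1/(w - 6)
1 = 1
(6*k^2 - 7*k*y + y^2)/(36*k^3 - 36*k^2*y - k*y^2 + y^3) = 1/(6*k + y)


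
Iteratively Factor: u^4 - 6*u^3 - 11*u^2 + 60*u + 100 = (u + 2)*(u^3 - 8*u^2 + 5*u + 50) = (u - 5)*(u + 2)*(u^2 - 3*u - 10) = (u - 5)*(u + 2)^2*(u - 5)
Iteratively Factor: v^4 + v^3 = (v + 1)*(v^3) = v*(v + 1)*(v^2) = v^2*(v + 1)*(v)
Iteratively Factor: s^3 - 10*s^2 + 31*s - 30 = (s - 5)*(s^2 - 5*s + 6) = (s - 5)*(s - 2)*(s - 3)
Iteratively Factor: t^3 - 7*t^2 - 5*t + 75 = (t - 5)*(t^2 - 2*t - 15) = (t - 5)*(t + 3)*(t - 5)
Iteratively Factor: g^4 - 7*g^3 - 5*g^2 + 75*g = (g + 3)*(g^3 - 10*g^2 + 25*g) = g*(g + 3)*(g^2 - 10*g + 25) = g*(g - 5)*(g + 3)*(g - 5)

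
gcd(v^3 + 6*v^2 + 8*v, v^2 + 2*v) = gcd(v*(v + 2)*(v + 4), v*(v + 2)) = v^2 + 2*v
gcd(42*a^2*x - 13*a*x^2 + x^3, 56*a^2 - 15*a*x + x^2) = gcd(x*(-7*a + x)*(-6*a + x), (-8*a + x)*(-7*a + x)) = -7*a + x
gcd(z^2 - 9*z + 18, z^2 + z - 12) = z - 3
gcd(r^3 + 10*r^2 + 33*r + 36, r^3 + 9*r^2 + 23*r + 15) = r + 3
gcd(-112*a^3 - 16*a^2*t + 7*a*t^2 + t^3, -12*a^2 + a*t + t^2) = 4*a + t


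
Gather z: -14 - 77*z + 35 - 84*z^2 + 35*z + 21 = -84*z^2 - 42*z + 42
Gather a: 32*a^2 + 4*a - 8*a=32*a^2 - 4*a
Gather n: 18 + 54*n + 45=54*n + 63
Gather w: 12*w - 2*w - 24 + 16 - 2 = 10*w - 10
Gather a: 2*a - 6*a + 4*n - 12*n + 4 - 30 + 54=-4*a - 8*n + 28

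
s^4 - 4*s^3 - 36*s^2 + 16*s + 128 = (s - 8)*(s - 2)*(s + 2)*(s + 4)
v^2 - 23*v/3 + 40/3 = (v - 5)*(v - 8/3)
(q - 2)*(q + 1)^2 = q^3 - 3*q - 2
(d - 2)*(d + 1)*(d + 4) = d^3 + 3*d^2 - 6*d - 8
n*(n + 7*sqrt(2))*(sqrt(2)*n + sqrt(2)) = sqrt(2)*n^3 + sqrt(2)*n^2 + 14*n^2 + 14*n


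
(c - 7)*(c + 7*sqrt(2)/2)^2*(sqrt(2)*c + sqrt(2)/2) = sqrt(2)*c^4 - 13*sqrt(2)*c^3/2 + 14*c^3 - 91*c^2 + 21*sqrt(2)*c^2 - 637*sqrt(2)*c/4 - 49*c - 343*sqrt(2)/4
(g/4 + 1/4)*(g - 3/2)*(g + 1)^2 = g^4/4 + 3*g^3/8 - 3*g^2/8 - 7*g/8 - 3/8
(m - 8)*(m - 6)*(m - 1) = m^3 - 15*m^2 + 62*m - 48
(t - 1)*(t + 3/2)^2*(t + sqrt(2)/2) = t^4 + sqrt(2)*t^3/2 + 2*t^3 - 3*t^2/4 + sqrt(2)*t^2 - 9*t/4 - 3*sqrt(2)*t/8 - 9*sqrt(2)/8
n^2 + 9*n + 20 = (n + 4)*(n + 5)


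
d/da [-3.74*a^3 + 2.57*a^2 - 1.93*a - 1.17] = -11.22*a^2 + 5.14*a - 1.93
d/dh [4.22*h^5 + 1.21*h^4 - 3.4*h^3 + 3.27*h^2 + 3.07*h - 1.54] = 21.1*h^4 + 4.84*h^3 - 10.2*h^2 + 6.54*h + 3.07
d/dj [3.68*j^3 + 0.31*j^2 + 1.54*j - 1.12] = 11.04*j^2 + 0.62*j + 1.54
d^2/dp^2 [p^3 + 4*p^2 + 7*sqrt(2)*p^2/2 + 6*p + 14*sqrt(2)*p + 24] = 6*p + 8 + 7*sqrt(2)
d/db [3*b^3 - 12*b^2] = 3*b*(3*b - 8)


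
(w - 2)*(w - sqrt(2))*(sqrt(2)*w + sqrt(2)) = sqrt(2)*w^3 - 2*w^2 - sqrt(2)*w^2 - 2*sqrt(2)*w + 2*w + 4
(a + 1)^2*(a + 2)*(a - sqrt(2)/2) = a^4 - sqrt(2)*a^3/2 + 4*a^3 - 2*sqrt(2)*a^2 + 5*a^2 - 5*sqrt(2)*a/2 + 2*a - sqrt(2)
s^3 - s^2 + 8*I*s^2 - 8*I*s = s*(s - 1)*(s + 8*I)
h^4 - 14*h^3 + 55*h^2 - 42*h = h*(h - 7)*(h - 6)*(h - 1)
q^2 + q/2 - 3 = (q - 3/2)*(q + 2)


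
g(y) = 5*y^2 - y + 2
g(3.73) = 67.83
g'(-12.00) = -121.00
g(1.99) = 19.81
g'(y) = 10*y - 1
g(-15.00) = 1142.00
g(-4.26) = 97.00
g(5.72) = 159.87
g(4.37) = 93.11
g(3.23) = 50.93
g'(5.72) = 56.20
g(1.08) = 6.75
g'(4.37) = 42.70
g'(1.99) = 18.90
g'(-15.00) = -151.00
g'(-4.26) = -43.60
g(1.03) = 6.27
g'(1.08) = 9.80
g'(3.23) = 31.30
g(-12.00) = 734.00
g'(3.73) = 36.30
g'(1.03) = 9.30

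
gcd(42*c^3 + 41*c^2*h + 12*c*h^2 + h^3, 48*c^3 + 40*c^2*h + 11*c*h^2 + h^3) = 3*c + h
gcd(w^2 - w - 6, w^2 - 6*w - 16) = w + 2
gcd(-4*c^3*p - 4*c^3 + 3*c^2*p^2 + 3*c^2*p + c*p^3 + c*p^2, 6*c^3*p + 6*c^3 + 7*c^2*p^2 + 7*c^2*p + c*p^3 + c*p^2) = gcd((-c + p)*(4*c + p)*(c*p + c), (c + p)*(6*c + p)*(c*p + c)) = c*p + c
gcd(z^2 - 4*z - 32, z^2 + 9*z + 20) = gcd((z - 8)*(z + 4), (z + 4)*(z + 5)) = z + 4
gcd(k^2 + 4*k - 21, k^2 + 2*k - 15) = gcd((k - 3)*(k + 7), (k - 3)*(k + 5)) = k - 3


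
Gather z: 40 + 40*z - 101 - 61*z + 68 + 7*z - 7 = -14*z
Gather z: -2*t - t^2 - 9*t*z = -t^2 - 9*t*z - 2*t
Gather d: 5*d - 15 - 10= 5*d - 25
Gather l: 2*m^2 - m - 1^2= 2*m^2 - m - 1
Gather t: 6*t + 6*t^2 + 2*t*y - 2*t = 6*t^2 + t*(2*y + 4)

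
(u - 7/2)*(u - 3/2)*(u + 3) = u^3 - 2*u^2 - 39*u/4 + 63/4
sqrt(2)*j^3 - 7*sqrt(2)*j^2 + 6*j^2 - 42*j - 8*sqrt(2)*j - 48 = (j - 8)*(j + 3*sqrt(2))*(sqrt(2)*j + sqrt(2))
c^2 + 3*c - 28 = (c - 4)*(c + 7)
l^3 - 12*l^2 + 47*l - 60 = (l - 5)*(l - 4)*(l - 3)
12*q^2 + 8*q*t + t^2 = (2*q + t)*(6*q + t)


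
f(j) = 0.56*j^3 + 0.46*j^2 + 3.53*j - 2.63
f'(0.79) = 5.31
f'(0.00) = 3.53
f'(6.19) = 73.60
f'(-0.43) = 3.45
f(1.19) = 3.17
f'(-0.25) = 3.40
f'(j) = 1.68*j^2 + 0.92*j + 3.53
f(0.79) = 0.72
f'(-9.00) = 131.33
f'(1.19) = 7.00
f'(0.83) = 5.45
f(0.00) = -2.63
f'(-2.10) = 9.01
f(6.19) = 169.67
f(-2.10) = -13.20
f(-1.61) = -9.46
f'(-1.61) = 6.40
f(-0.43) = -4.11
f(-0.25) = -3.49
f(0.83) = 0.94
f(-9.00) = -405.38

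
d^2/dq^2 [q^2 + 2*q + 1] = 2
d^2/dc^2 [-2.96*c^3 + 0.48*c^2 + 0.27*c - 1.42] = 0.96 - 17.76*c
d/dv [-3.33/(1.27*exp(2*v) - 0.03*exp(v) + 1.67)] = (8.4582*exp(v) - 0.0999)*exp(v)/(1.27*exp(2*v) - 0.03*exp(v) + 1.67)^2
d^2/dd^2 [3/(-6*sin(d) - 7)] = 18*(6*sin(d)^2 - 7*sin(d) - 12)/(6*sin(d) + 7)^3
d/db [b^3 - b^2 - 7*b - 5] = 3*b^2 - 2*b - 7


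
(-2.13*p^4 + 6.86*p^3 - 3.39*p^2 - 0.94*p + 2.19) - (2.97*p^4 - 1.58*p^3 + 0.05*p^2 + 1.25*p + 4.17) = -5.1*p^4 + 8.44*p^3 - 3.44*p^2 - 2.19*p - 1.98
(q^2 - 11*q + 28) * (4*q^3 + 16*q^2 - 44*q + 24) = 4*q^5 - 28*q^4 - 108*q^3 + 956*q^2 - 1496*q + 672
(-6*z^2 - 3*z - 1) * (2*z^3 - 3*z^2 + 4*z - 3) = -12*z^5 + 12*z^4 - 17*z^3 + 9*z^2 + 5*z + 3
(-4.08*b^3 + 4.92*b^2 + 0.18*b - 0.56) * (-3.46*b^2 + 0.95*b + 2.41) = 14.1168*b^5 - 20.8992*b^4 - 5.7816*b^3 + 13.9658*b^2 - 0.0982*b - 1.3496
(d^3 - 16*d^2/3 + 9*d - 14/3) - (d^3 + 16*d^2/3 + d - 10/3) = -32*d^2/3 + 8*d - 4/3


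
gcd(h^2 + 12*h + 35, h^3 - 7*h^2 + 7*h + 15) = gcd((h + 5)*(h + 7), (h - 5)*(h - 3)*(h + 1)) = 1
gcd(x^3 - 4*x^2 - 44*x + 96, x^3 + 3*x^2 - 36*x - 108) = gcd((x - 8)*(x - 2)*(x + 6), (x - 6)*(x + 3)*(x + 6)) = x + 6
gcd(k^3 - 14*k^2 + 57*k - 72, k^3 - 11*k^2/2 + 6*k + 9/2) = k^2 - 6*k + 9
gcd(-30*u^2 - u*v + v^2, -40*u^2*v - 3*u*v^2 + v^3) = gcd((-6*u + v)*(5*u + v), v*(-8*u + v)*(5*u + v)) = 5*u + v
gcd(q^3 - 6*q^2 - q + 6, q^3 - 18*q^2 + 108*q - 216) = q - 6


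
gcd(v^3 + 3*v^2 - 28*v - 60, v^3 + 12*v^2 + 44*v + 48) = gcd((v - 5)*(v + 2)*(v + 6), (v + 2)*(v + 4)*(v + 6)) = v^2 + 8*v + 12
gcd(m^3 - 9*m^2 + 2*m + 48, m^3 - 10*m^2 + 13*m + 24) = m^2 - 11*m + 24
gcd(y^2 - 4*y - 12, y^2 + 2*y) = y + 2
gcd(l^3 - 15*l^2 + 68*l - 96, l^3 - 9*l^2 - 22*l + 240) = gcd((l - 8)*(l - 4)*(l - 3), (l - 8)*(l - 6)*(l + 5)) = l - 8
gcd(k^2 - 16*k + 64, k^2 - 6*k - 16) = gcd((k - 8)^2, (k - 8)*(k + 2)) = k - 8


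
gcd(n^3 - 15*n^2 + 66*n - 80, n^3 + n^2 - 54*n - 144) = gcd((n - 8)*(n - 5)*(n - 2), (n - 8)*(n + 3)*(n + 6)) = n - 8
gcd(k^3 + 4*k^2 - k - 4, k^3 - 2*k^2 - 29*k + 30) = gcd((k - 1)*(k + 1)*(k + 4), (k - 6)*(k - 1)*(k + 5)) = k - 1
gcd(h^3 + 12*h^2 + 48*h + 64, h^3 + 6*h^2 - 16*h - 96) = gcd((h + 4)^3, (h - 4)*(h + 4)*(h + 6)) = h + 4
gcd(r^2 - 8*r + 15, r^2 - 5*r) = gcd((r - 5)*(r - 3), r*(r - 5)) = r - 5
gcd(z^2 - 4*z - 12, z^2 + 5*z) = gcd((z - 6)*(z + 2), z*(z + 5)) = 1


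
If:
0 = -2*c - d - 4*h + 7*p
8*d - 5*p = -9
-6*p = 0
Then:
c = 9/16 - 2*h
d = -9/8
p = 0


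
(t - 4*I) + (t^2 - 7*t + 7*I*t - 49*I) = t^2 - 6*t + 7*I*t - 53*I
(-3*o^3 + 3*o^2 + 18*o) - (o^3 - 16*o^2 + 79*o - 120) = -4*o^3 + 19*o^2 - 61*o + 120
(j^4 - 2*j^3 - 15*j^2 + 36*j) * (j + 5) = j^5 + 3*j^4 - 25*j^3 - 39*j^2 + 180*j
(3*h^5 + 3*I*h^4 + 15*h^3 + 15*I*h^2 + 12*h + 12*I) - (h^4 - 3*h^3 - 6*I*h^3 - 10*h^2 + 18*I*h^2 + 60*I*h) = 3*h^5 - h^4 + 3*I*h^4 + 18*h^3 + 6*I*h^3 + 10*h^2 - 3*I*h^2 + 12*h - 60*I*h + 12*I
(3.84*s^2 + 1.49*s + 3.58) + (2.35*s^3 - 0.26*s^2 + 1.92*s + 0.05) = 2.35*s^3 + 3.58*s^2 + 3.41*s + 3.63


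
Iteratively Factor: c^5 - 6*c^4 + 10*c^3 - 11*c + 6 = (c - 1)*(c^4 - 5*c^3 + 5*c^2 + 5*c - 6) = (c - 1)*(c + 1)*(c^3 - 6*c^2 + 11*c - 6) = (c - 2)*(c - 1)*(c + 1)*(c^2 - 4*c + 3) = (c - 3)*(c - 2)*(c - 1)*(c + 1)*(c - 1)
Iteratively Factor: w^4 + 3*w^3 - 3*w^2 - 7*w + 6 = (w - 1)*(w^3 + 4*w^2 + w - 6) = (w - 1)^2*(w^2 + 5*w + 6) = (w - 1)^2*(w + 3)*(w + 2)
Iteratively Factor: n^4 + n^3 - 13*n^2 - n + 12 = (n + 1)*(n^3 - 13*n + 12) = (n + 1)*(n + 4)*(n^2 - 4*n + 3) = (n - 1)*(n + 1)*(n + 4)*(n - 3)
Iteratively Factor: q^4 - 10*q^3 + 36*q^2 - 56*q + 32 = (q - 4)*(q^3 - 6*q^2 + 12*q - 8) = (q - 4)*(q - 2)*(q^2 - 4*q + 4) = (q - 4)*(q - 2)^2*(q - 2)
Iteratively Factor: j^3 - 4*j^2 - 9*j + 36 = (j - 4)*(j^2 - 9) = (j - 4)*(j - 3)*(j + 3)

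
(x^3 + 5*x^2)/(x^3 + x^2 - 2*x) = x*(x + 5)/(x^2 + x - 2)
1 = 1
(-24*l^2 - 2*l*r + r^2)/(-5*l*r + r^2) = (24*l^2 + 2*l*r - r^2)/(r*(5*l - r))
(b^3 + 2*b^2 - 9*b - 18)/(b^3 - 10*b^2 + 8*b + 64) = (b^2 - 9)/(b^2 - 12*b + 32)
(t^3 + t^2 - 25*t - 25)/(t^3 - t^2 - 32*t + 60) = (t^2 + 6*t + 5)/(t^2 + 4*t - 12)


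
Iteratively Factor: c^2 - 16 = (c + 4)*(c - 4)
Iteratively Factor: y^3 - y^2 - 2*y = (y)*(y^2 - y - 2) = y*(y + 1)*(y - 2)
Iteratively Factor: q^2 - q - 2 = (q - 2)*(q + 1)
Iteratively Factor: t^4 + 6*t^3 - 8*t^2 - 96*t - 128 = (t + 4)*(t^3 + 2*t^2 - 16*t - 32) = (t + 4)^2*(t^2 - 2*t - 8) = (t + 2)*(t + 4)^2*(t - 4)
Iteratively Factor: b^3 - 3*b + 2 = (b + 2)*(b^2 - 2*b + 1) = (b - 1)*(b + 2)*(b - 1)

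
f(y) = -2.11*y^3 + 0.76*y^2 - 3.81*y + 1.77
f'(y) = -6.33*y^2 + 1.52*y - 3.81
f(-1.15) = 10.37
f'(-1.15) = -13.93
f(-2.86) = 68.24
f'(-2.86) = -59.93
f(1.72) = -13.27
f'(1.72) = -19.92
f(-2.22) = 37.06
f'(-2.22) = -38.38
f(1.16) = -4.92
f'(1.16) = -10.56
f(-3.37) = 104.00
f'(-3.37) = -80.82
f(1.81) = -15.15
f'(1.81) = -21.80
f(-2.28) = 39.42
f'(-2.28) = -40.18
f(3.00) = -59.79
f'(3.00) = -56.22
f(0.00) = 1.77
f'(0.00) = -3.81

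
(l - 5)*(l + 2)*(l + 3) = l^3 - 19*l - 30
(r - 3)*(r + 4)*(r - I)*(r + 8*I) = r^4 + r^3 + 7*I*r^3 - 4*r^2 + 7*I*r^2 + 8*r - 84*I*r - 96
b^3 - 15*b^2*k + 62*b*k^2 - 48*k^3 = (b - 8*k)*(b - 6*k)*(b - k)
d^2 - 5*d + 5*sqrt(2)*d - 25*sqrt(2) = (d - 5)*(d + 5*sqrt(2))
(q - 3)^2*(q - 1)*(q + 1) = q^4 - 6*q^3 + 8*q^2 + 6*q - 9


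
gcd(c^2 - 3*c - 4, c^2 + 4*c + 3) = c + 1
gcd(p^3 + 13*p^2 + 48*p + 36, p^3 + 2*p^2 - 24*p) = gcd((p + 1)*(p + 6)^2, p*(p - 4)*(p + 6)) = p + 6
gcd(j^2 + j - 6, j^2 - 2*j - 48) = 1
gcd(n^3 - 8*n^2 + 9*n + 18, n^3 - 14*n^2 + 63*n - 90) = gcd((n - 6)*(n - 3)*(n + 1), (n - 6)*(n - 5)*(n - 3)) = n^2 - 9*n + 18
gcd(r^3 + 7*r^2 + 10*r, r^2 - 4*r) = r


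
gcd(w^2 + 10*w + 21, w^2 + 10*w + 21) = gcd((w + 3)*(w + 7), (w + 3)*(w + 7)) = w^2 + 10*w + 21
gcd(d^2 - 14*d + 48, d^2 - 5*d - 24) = d - 8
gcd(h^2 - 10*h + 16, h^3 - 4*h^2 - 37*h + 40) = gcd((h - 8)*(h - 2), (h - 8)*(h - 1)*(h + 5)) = h - 8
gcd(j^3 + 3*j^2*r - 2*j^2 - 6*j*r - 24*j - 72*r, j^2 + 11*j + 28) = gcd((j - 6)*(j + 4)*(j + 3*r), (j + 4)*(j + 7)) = j + 4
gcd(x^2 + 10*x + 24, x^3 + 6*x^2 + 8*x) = x + 4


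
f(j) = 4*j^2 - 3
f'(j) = 8*j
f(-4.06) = 62.93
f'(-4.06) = -32.48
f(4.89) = 92.65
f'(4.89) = 39.12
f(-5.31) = 109.78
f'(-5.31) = -42.48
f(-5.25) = 107.25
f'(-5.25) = -42.00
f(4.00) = 61.00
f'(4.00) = 32.00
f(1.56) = 6.73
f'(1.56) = 12.48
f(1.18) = 2.57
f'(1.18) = 9.44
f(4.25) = 69.25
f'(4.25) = 34.00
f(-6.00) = 141.00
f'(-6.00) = -48.00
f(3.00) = 33.00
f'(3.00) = 24.00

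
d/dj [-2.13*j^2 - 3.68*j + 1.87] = -4.26*j - 3.68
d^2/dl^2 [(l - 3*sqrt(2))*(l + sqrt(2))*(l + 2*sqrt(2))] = 6*l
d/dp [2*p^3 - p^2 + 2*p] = 6*p^2 - 2*p + 2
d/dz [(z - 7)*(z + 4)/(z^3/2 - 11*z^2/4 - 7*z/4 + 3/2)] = 8*(-z^4 + 6*z^3 + 64*z^2 - 302*z - 107)/(4*z^6 - 44*z^5 + 93*z^4 + 178*z^3 - 83*z^2 - 84*z + 36)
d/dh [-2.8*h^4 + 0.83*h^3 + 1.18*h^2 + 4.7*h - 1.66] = -11.2*h^3 + 2.49*h^2 + 2.36*h + 4.7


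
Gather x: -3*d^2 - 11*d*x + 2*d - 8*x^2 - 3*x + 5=-3*d^2 + 2*d - 8*x^2 + x*(-11*d - 3) + 5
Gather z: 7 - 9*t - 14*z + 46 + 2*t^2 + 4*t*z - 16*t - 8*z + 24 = 2*t^2 - 25*t + z*(4*t - 22) + 77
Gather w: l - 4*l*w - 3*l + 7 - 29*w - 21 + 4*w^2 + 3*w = -2*l + 4*w^2 + w*(-4*l - 26) - 14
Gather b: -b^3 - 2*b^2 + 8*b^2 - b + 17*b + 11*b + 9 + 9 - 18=-b^3 + 6*b^2 + 27*b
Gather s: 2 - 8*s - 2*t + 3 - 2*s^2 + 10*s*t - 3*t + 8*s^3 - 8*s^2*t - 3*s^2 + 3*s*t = 8*s^3 + s^2*(-8*t - 5) + s*(13*t - 8) - 5*t + 5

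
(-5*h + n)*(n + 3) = -5*h*n - 15*h + n^2 + 3*n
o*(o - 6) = o^2 - 6*o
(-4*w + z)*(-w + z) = 4*w^2 - 5*w*z + z^2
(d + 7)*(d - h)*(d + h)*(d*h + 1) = d^4*h + 7*d^3*h + d^3 - d^2*h^3 + 7*d^2 - 7*d*h^3 - d*h^2 - 7*h^2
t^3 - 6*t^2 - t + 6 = (t - 6)*(t - 1)*(t + 1)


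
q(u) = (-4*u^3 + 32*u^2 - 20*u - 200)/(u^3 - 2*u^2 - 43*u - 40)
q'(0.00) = -4.88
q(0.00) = 5.00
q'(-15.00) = -0.25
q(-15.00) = -6.46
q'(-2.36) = -5.45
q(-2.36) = 2.10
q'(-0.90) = -401.33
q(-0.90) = 41.97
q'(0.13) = -3.96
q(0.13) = 4.43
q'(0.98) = -1.60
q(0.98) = 2.32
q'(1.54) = -1.09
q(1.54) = 1.58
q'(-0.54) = -20.02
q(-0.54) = 10.23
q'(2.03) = -0.82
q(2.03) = 1.12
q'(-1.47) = -19.93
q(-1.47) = -5.65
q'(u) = (-12*u^2 + 64*u - 20)/(u^3 - 2*u^2 - 43*u - 40) + (-3*u^2 + 4*u + 43)*(-4*u^3 + 32*u^2 - 20*u - 200)/(u^3 - 2*u^2 - 43*u - 40)^2 = 24*(-u^4 + 16*u^3 - 14*u^2 - 140*u - 325)/(u^6 - 4*u^5 - 82*u^4 + 92*u^3 + 2009*u^2 + 3440*u + 1600)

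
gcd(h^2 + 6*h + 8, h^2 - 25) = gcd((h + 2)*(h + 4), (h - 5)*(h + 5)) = 1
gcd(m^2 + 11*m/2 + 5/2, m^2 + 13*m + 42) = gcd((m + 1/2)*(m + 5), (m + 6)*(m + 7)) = 1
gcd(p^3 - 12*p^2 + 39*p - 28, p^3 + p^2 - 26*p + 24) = p^2 - 5*p + 4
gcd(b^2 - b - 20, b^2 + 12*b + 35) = 1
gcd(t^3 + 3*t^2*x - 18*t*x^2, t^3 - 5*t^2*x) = t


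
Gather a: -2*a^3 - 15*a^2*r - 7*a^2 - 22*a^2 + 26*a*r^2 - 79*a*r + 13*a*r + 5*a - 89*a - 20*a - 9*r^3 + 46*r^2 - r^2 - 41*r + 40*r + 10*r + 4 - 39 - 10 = -2*a^3 + a^2*(-15*r - 29) + a*(26*r^2 - 66*r - 104) - 9*r^3 + 45*r^2 + 9*r - 45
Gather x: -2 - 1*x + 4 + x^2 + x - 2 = x^2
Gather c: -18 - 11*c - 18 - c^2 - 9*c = -c^2 - 20*c - 36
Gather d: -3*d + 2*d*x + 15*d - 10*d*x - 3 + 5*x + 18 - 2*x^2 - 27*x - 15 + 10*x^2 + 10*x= d*(12 - 8*x) + 8*x^2 - 12*x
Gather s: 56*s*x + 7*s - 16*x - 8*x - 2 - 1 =s*(56*x + 7) - 24*x - 3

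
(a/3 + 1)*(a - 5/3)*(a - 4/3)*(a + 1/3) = a^4/3 + a^3/9 - 61*a^2/27 + 119*a/81 + 20/27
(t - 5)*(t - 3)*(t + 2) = t^3 - 6*t^2 - t + 30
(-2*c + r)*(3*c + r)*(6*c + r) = -36*c^3 + 7*c*r^2 + r^3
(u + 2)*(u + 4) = u^2 + 6*u + 8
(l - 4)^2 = l^2 - 8*l + 16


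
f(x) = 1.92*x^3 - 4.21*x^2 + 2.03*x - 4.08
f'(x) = 5.76*x^2 - 8.42*x + 2.03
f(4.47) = 92.36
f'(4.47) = 79.48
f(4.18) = 71.07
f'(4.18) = 67.48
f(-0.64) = -7.61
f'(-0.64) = 9.78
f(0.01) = -4.06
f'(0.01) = 1.95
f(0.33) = -3.80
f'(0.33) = -0.12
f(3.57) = 36.87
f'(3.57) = 45.38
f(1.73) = -3.23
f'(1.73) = 4.70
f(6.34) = 328.86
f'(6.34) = 180.17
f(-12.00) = -3952.44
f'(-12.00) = 932.51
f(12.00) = 2731.80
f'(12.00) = 730.43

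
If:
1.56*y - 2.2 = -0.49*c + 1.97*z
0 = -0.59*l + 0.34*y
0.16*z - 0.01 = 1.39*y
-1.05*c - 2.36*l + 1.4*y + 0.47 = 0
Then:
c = 0.44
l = -0.08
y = -0.14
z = -1.11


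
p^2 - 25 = (p - 5)*(p + 5)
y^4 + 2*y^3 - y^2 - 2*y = y*(y - 1)*(y + 1)*(y + 2)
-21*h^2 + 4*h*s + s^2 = (-3*h + s)*(7*h + s)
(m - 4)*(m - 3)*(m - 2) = m^3 - 9*m^2 + 26*m - 24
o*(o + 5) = o^2 + 5*o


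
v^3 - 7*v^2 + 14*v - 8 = (v - 4)*(v - 2)*(v - 1)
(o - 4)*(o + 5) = o^2 + o - 20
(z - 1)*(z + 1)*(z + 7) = z^3 + 7*z^2 - z - 7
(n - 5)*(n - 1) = n^2 - 6*n + 5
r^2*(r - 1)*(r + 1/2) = r^4 - r^3/2 - r^2/2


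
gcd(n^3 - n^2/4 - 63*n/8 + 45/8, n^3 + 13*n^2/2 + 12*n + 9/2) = n + 3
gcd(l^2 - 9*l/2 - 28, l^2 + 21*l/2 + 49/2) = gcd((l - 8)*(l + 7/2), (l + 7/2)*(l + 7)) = l + 7/2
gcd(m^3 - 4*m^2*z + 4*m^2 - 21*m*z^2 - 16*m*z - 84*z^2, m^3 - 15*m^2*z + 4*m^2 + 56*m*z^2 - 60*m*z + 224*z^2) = -m^2 + 7*m*z - 4*m + 28*z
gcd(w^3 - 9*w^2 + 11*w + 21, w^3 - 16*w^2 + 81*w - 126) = w^2 - 10*w + 21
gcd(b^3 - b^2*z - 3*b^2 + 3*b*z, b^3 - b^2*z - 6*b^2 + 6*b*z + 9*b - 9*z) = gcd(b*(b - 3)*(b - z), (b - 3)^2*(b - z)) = -b^2 + b*z + 3*b - 3*z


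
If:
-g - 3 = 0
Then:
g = -3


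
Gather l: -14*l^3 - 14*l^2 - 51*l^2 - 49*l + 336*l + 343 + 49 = -14*l^3 - 65*l^2 + 287*l + 392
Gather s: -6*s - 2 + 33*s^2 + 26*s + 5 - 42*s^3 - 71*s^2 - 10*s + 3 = -42*s^3 - 38*s^2 + 10*s + 6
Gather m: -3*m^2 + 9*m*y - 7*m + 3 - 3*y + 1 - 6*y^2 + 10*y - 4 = -3*m^2 + m*(9*y - 7) - 6*y^2 + 7*y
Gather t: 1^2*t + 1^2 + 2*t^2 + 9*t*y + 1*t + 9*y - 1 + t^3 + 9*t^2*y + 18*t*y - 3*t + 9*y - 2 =t^3 + t^2*(9*y + 2) + t*(27*y - 1) + 18*y - 2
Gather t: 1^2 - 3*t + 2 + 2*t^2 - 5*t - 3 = 2*t^2 - 8*t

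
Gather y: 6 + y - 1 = y + 5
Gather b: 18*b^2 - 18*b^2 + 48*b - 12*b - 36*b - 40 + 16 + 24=0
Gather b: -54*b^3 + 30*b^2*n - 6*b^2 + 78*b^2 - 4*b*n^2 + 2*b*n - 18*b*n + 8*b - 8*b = -54*b^3 + b^2*(30*n + 72) + b*(-4*n^2 - 16*n)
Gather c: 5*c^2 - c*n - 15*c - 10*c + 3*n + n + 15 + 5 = 5*c^2 + c*(-n - 25) + 4*n + 20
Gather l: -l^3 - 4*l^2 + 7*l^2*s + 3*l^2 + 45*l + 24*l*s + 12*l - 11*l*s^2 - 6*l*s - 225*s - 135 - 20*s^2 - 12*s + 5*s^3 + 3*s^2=-l^3 + l^2*(7*s - 1) + l*(-11*s^2 + 18*s + 57) + 5*s^3 - 17*s^2 - 237*s - 135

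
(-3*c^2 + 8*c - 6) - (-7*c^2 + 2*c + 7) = 4*c^2 + 6*c - 13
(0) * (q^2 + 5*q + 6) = 0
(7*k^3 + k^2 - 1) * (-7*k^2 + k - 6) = -49*k^5 - 41*k^3 + k^2 - k + 6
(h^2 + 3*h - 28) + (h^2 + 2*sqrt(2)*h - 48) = 2*h^2 + 2*sqrt(2)*h + 3*h - 76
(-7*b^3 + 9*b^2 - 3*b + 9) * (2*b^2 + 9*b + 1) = -14*b^5 - 45*b^4 + 68*b^3 + 78*b + 9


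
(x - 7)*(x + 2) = x^2 - 5*x - 14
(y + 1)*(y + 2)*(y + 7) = y^3 + 10*y^2 + 23*y + 14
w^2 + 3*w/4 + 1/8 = (w + 1/4)*(w + 1/2)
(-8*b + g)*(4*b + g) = -32*b^2 - 4*b*g + g^2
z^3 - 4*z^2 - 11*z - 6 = (z - 6)*(z + 1)^2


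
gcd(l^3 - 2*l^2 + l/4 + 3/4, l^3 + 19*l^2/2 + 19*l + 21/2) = 1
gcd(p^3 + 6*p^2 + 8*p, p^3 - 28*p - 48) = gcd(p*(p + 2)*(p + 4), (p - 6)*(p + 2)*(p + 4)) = p^2 + 6*p + 8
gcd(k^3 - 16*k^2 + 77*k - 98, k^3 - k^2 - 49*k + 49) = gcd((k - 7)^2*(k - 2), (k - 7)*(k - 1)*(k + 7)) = k - 7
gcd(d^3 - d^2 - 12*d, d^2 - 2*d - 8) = d - 4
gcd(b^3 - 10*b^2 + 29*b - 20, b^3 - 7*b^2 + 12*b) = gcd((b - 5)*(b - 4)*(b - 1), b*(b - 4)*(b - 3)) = b - 4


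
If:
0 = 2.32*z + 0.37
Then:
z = -0.16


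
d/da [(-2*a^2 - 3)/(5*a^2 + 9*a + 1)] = (-18*a^2 + 26*a + 27)/(25*a^4 + 90*a^3 + 91*a^2 + 18*a + 1)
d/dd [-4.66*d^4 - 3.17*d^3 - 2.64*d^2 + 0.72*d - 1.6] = -18.64*d^3 - 9.51*d^2 - 5.28*d + 0.72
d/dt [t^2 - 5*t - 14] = 2*t - 5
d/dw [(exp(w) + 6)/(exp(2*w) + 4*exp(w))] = (-exp(2*w) - 12*exp(w) - 24)*exp(-w)/(exp(2*w) + 8*exp(w) + 16)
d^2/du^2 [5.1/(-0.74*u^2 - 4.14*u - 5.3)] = (5.58552*u^2 + 31.24872*u - 5.1*(1.48*u + 4.14)*(2.96*u + 8.28) + 40.0044)/(0.74*u^2 + 4.14*u + 5.3)^3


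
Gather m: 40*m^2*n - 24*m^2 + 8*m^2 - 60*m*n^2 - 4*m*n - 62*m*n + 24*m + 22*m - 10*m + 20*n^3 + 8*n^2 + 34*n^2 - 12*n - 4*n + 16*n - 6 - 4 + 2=m^2*(40*n - 16) + m*(-60*n^2 - 66*n + 36) + 20*n^3 + 42*n^2 - 8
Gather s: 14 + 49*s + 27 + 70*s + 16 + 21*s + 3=140*s + 60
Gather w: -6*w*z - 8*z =-6*w*z - 8*z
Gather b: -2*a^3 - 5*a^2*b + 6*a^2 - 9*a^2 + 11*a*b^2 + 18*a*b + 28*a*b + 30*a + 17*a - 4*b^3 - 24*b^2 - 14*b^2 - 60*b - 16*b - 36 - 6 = -2*a^3 - 3*a^2 + 47*a - 4*b^3 + b^2*(11*a - 38) + b*(-5*a^2 + 46*a - 76) - 42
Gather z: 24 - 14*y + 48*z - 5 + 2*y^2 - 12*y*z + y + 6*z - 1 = 2*y^2 - 13*y + z*(54 - 12*y) + 18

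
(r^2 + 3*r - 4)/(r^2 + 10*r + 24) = (r - 1)/(r + 6)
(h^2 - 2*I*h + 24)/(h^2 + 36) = (h + 4*I)/(h + 6*I)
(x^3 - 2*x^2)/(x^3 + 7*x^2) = (x - 2)/(x + 7)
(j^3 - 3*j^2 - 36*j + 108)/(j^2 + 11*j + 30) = (j^2 - 9*j + 18)/(j + 5)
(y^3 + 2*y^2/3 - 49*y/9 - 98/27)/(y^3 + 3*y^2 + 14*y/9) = (y - 7/3)/y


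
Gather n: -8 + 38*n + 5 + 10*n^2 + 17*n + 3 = 10*n^2 + 55*n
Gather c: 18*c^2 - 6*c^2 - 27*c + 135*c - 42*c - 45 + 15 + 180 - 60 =12*c^2 + 66*c + 90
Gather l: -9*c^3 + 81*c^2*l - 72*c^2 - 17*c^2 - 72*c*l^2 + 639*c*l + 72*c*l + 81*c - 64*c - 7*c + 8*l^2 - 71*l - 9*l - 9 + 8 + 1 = -9*c^3 - 89*c^2 + 10*c + l^2*(8 - 72*c) + l*(81*c^2 + 711*c - 80)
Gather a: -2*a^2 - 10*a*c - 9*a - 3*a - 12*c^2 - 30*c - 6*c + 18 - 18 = -2*a^2 + a*(-10*c - 12) - 12*c^2 - 36*c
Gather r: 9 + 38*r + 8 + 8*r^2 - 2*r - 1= 8*r^2 + 36*r + 16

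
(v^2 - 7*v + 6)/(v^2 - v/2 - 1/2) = 2*(v - 6)/(2*v + 1)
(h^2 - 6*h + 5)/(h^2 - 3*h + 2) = (h - 5)/(h - 2)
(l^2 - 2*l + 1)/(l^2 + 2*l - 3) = (l - 1)/(l + 3)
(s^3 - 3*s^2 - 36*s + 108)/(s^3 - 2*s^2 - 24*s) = (s^2 + 3*s - 18)/(s*(s + 4))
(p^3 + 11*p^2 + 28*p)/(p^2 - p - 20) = p*(p + 7)/(p - 5)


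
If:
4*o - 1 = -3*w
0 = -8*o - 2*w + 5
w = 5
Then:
No Solution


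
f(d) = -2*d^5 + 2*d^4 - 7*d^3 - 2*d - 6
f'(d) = -10*d^4 + 8*d^3 - 21*d^2 - 2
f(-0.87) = 2.49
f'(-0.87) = -28.89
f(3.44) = -981.20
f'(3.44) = -1325.19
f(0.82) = -11.34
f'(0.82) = -16.23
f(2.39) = -197.05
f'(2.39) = -339.02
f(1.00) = -15.00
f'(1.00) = -25.00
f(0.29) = -6.74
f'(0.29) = -3.64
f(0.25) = -6.60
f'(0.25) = -3.23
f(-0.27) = -5.31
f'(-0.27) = -3.74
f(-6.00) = 19662.00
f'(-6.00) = -15446.00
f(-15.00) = 1643649.00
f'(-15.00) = -537977.00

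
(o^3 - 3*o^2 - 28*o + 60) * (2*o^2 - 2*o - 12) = 2*o^5 - 8*o^4 - 62*o^3 + 212*o^2 + 216*o - 720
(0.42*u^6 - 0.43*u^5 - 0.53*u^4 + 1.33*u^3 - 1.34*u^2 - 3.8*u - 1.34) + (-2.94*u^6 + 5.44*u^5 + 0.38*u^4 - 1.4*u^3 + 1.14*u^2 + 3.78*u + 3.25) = -2.52*u^6 + 5.01*u^5 - 0.15*u^4 - 0.0699999999999998*u^3 - 0.2*u^2 - 0.02*u + 1.91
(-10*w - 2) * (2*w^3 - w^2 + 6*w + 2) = -20*w^4 + 6*w^3 - 58*w^2 - 32*w - 4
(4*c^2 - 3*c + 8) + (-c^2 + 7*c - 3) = 3*c^2 + 4*c + 5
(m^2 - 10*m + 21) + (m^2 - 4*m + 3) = 2*m^2 - 14*m + 24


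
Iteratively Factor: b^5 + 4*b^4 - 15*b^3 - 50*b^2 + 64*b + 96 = (b - 2)*(b^4 + 6*b^3 - 3*b^2 - 56*b - 48) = (b - 3)*(b - 2)*(b^3 + 9*b^2 + 24*b + 16) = (b - 3)*(b - 2)*(b + 1)*(b^2 + 8*b + 16) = (b - 3)*(b - 2)*(b + 1)*(b + 4)*(b + 4)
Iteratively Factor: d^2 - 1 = (d + 1)*(d - 1)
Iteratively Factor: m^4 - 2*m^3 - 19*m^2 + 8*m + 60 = (m - 5)*(m^3 + 3*m^2 - 4*m - 12) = (m - 5)*(m + 3)*(m^2 - 4) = (m - 5)*(m + 2)*(m + 3)*(m - 2)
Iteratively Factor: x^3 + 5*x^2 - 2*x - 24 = (x - 2)*(x^2 + 7*x + 12) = (x - 2)*(x + 3)*(x + 4)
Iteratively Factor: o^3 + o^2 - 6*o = (o)*(o^2 + o - 6) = o*(o - 2)*(o + 3)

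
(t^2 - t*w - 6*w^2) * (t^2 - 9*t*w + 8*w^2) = t^4 - 10*t^3*w + 11*t^2*w^2 + 46*t*w^3 - 48*w^4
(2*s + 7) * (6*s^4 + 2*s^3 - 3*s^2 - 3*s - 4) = 12*s^5 + 46*s^4 + 8*s^3 - 27*s^2 - 29*s - 28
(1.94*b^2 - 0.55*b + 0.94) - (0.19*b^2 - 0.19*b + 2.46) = 1.75*b^2 - 0.36*b - 1.52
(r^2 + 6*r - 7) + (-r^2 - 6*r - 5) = -12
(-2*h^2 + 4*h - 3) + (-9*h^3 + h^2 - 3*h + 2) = -9*h^3 - h^2 + h - 1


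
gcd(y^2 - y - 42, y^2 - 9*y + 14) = y - 7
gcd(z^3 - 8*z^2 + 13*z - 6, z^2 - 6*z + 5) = z - 1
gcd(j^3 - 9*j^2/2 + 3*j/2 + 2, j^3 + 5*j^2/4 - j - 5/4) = j - 1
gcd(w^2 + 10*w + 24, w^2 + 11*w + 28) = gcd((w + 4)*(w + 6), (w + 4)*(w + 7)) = w + 4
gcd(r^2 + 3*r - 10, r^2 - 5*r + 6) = r - 2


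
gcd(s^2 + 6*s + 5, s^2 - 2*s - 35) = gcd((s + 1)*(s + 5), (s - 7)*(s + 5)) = s + 5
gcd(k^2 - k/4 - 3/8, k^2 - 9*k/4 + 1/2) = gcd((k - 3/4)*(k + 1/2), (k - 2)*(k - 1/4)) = 1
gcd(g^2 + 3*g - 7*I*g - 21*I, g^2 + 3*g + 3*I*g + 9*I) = g + 3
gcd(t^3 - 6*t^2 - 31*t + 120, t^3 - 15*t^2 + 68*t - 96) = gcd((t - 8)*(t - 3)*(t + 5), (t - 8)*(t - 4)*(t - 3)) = t^2 - 11*t + 24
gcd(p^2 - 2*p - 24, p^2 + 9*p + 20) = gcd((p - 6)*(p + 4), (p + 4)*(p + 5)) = p + 4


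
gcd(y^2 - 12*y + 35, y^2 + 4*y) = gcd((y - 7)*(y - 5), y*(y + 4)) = 1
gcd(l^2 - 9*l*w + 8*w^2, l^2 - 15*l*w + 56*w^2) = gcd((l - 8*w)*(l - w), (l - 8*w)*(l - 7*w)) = -l + 8*w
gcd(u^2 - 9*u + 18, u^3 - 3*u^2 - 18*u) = u - 6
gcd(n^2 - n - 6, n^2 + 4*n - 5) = 1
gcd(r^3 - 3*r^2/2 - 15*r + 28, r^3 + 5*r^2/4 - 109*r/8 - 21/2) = r^2 + r/2 - 14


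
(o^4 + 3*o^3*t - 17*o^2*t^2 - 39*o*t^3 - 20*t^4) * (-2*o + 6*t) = -2*o^5 + 52*o^3*t^2 - 24*o^2*t^3 - 194*o*t^4 - 120*t^5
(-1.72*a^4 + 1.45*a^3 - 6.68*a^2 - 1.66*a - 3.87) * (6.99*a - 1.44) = -12.0228*a^5 + 12.6123*a^4 - 48.7812*a^3 - 1.9842*a^2 - 24.6609*a + 5.5728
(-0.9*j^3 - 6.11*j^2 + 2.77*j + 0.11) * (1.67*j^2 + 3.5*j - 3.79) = -1.503*j^5 - 13.3537*j^4 - 13.3481*j^3 + 33.0356*j^2 - 10.1133*j - 0.4169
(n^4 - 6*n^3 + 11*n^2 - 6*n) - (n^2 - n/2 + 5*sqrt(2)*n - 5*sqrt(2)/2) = n^4 - 6*n^3 + 10*n^2 - 5*sqrt(2)*n - 11*n/2 + 5*sqrt(2)/2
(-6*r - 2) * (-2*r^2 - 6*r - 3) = 12*r^3 + 40*r^2 + 30*r + 6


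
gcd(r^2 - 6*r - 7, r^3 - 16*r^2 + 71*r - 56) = r - 7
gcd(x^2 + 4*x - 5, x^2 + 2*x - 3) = x - 1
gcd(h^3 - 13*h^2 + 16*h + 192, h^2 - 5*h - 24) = h^2 - 5*h - 24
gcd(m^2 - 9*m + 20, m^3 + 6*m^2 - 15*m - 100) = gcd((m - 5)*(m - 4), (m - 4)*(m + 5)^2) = m - 4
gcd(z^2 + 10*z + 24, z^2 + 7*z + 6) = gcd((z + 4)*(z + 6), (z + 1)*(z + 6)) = z + 6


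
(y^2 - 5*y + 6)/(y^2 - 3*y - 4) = (-y^2 + 5*y - 6)/(-y^2 + 3*y + 4)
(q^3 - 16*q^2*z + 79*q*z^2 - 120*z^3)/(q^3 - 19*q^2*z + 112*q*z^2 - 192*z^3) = (-q + 5*z)/(-q + 8*z)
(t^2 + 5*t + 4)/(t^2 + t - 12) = (t + 1)/(t - 3)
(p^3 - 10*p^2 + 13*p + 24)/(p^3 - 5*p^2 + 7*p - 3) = (p^2 - 7*p - 8)/(p^2 - 2*p + 1)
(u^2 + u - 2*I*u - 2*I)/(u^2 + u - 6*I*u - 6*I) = (u - 2*I)/(u - 6*I)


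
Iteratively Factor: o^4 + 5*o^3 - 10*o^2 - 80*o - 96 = (o + 4)*(o^3 + o^2 - 14*o - 24) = (o + 2)*(o + 4)*(o^2 - o - 12) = (o + 2)*(o + 3)*(o + 4)*(o - 4)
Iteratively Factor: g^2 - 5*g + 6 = (g - 2)*(g - 3)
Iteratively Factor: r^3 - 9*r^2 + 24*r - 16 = (r - 4)*(r^2 - 5*r + 4) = (r - 4)*(r - 1)*(r - 4)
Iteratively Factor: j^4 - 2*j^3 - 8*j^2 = (j - 4)*(j^3 + 2*j^2) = j*(j - 4)*(j^2 + 2*j) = j*(j - 4)*(j + 2)*(j)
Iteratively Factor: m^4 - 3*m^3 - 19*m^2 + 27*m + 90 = (m - 5)*(m^3 + 2*m^2 - 9*m - 18) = (m - 5)*(m + 3)*(m^2 - m - 6) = (m - 5)*(m - 3)*(m + 3)*(m + 2)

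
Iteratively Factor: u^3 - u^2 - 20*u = (u + 4)*(u^2 - 5*u) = (u - 5)*(u + 4)*(u)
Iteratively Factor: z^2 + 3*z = (z)*(z + 3)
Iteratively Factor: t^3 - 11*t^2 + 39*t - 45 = (t - 3)*(t^2 - 8*t + 15) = (t - 5)*(t - 3)*(t - 3)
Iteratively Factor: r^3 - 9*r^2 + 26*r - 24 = (r - 3)*(r^2 - 6*r + 8) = (r - 3)*(r - 2)*(r - 4)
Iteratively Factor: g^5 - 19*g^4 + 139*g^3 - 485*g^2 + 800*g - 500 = (g - 5)*(g^4 - 14*g^3 + 69*g^2 - 140*g + 100) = (g - 5)^2*(g^3 - 9*g^2 + 24*g - 20) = (g - 5)^2*(g - 2)*(g^2 - 7*g + 10) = (g - 5)^2*(g - 2)^2*(g - 5)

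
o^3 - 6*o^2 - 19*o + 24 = (o - 8)*(o - 1)*(o + 3)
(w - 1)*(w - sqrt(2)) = w^2 - sqrt(2)*w - w + sqrt(2)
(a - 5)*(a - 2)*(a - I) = a^3 - 7*a^2 - I*a^2 + 10*a + 7*I*a - 10*I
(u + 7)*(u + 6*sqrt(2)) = u^2 + 7*u + 6*sqrt(2)*u + 42*sqrt(2)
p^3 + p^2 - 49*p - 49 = (p - 7)*(p + 1)*(p + 7)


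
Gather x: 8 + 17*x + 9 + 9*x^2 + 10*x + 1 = 9*x^2 + 27*x + 18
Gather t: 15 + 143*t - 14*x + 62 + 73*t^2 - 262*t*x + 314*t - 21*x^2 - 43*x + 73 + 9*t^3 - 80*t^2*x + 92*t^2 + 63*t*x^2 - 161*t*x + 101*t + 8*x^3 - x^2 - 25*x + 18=9*t^3 + t^2*(165 - 80*x) + t*(63*x^2 - 423*x + 558) + 8*x^3 - 22*x^2 - 82*x + 168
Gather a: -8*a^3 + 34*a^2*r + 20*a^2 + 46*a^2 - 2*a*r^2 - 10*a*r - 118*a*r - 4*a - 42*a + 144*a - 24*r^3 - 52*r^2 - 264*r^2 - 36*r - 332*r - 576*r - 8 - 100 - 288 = -8*a^3 + a^2*(34*r + 66) + a*(-2*r^2 - 128*r + 98) - 24*r^3 - 316*r^2 - 944*r - 396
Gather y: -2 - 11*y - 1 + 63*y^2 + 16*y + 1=63*y^2 + 5*y - 2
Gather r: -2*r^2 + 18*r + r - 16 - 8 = -2*r^2 + 19*r - 24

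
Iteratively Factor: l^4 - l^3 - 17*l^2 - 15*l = (l + 3)*(l^3 - 4*l^2 - 5*l) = l*(l + 3)*(l^2 - 4*l - 5) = l*(l - 5)*(l + 3)*(l + 1)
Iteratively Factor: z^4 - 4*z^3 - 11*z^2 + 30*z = (z - 2)*(z^3 - 2*z^2 - 15*z) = (z - 5)*(z - 2)*(z^2 + 3*z) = z*(z - 5)*(z - 2)*(z + 3)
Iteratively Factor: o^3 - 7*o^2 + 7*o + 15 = (o - 3)*(o^2 - 4*o - 5) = (o - 3)*(o + 1)*(o - 5)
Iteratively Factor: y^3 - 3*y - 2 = (y - 2)*(y^2 + 2*y + 1) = (y - 2)*(y + 1)*(y + 1)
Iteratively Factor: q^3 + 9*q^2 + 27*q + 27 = (q + 3)*(q^2 + 6*q + 9) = (q + 3)^2*(q + 3)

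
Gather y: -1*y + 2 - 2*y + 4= 6 - 3*y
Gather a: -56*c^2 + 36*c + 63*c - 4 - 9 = -56*c^2 + 99*c - 13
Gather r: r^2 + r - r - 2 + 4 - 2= r^2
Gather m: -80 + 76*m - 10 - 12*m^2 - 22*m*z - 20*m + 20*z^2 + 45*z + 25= -12*m^2 + m*(56 - 22*z) + 20*z^2 + 45*z - 65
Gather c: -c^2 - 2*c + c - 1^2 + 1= -c^2 - c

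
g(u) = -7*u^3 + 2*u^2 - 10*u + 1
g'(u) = -21*u^2 + 4*u - 10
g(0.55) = -5.06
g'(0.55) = -14.15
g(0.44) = -3.61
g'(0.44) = -12.31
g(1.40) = -28.29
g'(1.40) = -45.56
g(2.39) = -107.04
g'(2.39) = -120.39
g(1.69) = -43.98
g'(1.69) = -63.22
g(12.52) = -13548.30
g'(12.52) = -3251.68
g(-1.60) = 50.79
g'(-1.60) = -70.16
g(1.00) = -14.00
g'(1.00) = -27.00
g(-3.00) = 238.00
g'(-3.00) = -211.00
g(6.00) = -1499.00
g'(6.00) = -742.00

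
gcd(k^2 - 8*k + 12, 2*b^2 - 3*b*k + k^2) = 1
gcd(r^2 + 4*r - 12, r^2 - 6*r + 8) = r - 2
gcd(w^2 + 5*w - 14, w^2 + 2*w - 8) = w - 2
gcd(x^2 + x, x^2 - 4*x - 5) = x + 1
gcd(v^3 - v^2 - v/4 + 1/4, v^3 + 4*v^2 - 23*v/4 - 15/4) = v + 1/2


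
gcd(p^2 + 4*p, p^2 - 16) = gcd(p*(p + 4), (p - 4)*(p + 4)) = p + 4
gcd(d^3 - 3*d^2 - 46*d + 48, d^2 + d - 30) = d + 6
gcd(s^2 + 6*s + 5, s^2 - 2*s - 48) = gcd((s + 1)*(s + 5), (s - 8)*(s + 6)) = 1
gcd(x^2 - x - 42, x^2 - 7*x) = x - 7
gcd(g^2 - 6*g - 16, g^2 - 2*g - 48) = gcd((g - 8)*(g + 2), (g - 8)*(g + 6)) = g - 8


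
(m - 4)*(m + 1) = m^2 - 3*m - 4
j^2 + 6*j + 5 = (j + 1)*(j + 5)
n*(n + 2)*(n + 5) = n^3 + 7*n^2 + 10*n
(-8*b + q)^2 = 64*b^2 - 16*b*q + q^2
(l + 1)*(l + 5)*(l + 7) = l^3 + 13*l^2 + 47*l + 35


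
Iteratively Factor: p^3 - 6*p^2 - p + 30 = (p + 2)*(p^2 - 8*p + 15) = (p - 3)*(p + 2)*(p - 5)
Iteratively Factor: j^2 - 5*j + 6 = (j - 2)*(j - 3)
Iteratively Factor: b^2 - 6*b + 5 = (b - 1)*(b - 5)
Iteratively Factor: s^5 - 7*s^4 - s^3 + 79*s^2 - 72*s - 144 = (s - 3)*(s^4 - 4*s^3 - 13*s^2 + 40*s + 48) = (s - 4)*(s - 3)*(s^3 - 13*s - 12) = (s - 4)*(s - 3)*(s + 1)*(s^2 - s - 12) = (s - 4)^2*(s - 3)*(s + 1)*(s + 3)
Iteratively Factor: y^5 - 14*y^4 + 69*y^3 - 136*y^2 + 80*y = (y - 5)*(y^4 - 9*y^3 + 24*y^2 - 16*y) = (y - 5)*(y - 4)*(y^3 - 5*y^2 + 4*y) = (y - 5)*(y - 4)^2*(y^2 - y) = y*(y - 5)*(y - 4)^2*(y - 1)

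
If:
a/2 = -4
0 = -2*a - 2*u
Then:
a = -8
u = 8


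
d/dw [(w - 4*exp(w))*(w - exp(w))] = -5*w*exp(w) + 2*w + 8*exp(2*w) - 5*exp(w)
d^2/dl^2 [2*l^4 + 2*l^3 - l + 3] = 12*l*(2*l + 1)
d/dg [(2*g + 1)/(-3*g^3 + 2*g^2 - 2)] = (-6*g^3 + 4*g^2 + g*(2*g + 1)*(9*g - 4) - 4)/(3*g^3 - 2*g^2 + 2)^2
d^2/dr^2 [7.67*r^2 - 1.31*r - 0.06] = 15.3400000000000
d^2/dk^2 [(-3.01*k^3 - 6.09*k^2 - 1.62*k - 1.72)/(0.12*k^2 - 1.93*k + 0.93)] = (-8.88178419700125e-16*k^4 - 24.61961*k^3 + 36.34515*k^2 - 12.14523*k - 28.77971)/(0.001728*k^6 - 0.083376*k^5 + 1.38114*k^4 - 8.481385*k^3 + 10.703835*k^2 - 5.007771*k + 0.804357)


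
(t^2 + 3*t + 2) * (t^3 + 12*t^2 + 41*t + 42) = t^5 + 15*t^4 + 79*t^3 + 189*t^2 + 208*t + 84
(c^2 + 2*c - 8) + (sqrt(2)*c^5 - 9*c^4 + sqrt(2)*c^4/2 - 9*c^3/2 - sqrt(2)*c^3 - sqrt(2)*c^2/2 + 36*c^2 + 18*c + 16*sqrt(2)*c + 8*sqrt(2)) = sqrt(2)*c^5 - 9*c^4 + sqrt(2)*c^4/2 - 9*c^3/2 - sqrt(2)*c^3 - sqrt(2)*c^2/2 + 37*c^2 + 20*c + 16*sqrt(2)*c - 8 + 8*sqrt(2)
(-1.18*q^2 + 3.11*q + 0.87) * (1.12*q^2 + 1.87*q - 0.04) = -1.3216*q^4 + 1.2766*q^3 + 6.8373*q^2 + 1.5025*q - 0.0348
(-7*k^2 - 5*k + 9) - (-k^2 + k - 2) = -6*k^2 - 6*k + 11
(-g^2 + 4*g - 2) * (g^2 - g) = -g^4 + 5*g^3 - 6*g^2 + 2*g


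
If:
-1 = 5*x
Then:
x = -1/5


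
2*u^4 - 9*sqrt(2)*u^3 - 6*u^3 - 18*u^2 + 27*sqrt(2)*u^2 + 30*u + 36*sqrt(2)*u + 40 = (u - 4)*(u - 5*sqrt(2))*(sqrt(2)*u + 1)*(sqrt(2)*u + sqrt(2))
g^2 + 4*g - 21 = (g - 3)*(g + 7)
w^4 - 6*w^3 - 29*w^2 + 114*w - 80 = (w - 8)*(w - 2)*(w - 1)*(w + 5)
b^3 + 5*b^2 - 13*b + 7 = (b - 1)^2*(b + 7)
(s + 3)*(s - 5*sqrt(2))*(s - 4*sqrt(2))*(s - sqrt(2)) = s^4 - 10*sqrt(2)*s^3 + 3*s^3 - 30*sqrt(2)*s^2 + 58*s^2 - 40*sqrt(2)*s + 174*s - 120*sqrt(2)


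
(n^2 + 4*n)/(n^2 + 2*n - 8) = n/(n - 2)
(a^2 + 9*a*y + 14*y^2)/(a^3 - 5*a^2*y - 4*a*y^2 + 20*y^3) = (a + 7*y)/(a^2 - 7*a*y + 10*y^2)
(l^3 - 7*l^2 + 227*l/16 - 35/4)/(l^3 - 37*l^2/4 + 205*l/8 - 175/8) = (4*l^2 - 21*l + 20)/(2*(2*l^2 - 15*l + 25))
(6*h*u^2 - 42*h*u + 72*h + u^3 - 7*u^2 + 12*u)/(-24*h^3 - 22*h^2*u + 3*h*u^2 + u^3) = (u^2 - 7*u + 12)/(-4*h^2 - 3*h*u + u^2)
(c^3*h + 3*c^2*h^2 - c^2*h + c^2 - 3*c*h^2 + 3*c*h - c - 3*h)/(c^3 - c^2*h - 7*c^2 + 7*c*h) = (c^3*h + 3*c^2*h^2 - c^2*h + c^2 - 3*c*h^2 + 3*c*h - c - 3*h)/(c*(c^2 - c*h - 7*c + 7*h))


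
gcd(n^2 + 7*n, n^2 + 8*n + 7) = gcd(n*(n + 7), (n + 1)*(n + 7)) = n + 7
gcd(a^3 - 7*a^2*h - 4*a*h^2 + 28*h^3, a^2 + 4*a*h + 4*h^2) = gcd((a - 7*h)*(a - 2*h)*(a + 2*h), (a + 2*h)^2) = a + 2*h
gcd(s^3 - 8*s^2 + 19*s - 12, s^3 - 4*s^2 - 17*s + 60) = s - 3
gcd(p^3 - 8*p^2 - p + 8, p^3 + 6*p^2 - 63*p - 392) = p - 8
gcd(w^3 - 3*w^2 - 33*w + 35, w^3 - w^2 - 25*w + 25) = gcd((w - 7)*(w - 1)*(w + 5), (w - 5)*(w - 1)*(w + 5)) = w^2 + 4*w - 5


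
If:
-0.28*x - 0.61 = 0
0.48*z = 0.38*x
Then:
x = -2.18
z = -1.72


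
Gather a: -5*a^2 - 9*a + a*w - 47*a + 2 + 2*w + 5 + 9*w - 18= -5*a^2 + a*(w - 56) + 11*w - 11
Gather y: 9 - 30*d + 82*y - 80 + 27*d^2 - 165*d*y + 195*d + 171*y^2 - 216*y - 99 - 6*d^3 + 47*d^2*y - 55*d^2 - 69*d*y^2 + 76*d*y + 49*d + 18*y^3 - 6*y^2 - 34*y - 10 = -6*d^3 - 28*d^2 + 214*d + 18*y^3 + y^2*(165 - 69*d) + y*(47*d^2 - 89*d - 168) - 180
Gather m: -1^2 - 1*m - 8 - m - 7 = -2*m - 16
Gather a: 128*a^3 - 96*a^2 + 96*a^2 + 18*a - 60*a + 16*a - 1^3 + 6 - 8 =128*a^3 - 26*a - 3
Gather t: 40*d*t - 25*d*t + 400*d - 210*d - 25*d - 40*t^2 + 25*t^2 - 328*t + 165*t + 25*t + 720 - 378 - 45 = 165*d - 15*t^2 + t*(15*d - 138) + 297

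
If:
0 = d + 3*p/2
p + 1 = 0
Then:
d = 3/2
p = -1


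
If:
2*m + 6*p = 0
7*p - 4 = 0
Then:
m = -12/7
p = 4/7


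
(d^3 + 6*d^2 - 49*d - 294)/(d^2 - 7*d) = d + 13 + 42/d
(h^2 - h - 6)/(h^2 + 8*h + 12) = (h - 3)/(h + 6)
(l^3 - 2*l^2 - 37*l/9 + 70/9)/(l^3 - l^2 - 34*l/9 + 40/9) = (3*l - 7)/(3*l - 4)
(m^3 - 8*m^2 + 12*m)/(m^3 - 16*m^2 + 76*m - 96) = m/(m - 8)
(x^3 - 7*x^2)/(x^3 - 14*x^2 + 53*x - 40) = x^2*(x - 7)/(x^3 - 14*x^2 + 53*x - 40)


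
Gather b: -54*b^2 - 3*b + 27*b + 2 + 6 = -54*b^2 + 24*b + 8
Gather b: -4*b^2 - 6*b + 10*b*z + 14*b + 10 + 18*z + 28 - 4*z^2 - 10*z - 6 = -4*b^2 + b*(10*z + 8) - 4*z^2 + 8*z + 32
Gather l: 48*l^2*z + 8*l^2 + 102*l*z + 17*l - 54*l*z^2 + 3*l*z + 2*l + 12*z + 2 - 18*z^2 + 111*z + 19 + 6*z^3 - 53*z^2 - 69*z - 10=l^2*(48*z + 8) + l*(-54*z^2 + 105*z + 19) + 6*z^3 - 71*z^2 + 54*z + 11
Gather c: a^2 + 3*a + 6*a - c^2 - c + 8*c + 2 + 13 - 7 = a^2 + 9*a - c^2 + 7*c + 8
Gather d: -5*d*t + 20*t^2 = -5*d*t + 20*t^2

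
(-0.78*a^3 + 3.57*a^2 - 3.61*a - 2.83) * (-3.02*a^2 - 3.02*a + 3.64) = 2.3556*a^5 - 8.4258*a^4 - 2.7184*a^3 + 32.4436*a^2 - 4.5938*a - 10.3012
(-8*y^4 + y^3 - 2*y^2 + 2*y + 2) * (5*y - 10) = -40*y^5 + 85*y^4 - 20*y^3 + 30*y^2 - 10*y - 20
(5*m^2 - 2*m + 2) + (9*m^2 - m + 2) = 14*m^2 - 3*m + 4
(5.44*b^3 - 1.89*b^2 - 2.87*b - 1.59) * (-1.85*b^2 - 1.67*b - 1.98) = -10.064*b^5 - 5.5883*b^4 - 2.3054*b^3 + 11.4766*b^2 + 8.3379*b + 3.1482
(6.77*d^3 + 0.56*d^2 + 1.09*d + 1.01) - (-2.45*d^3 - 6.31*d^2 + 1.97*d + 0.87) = 9.22*d^3 + 6.87*d^2 - 0.88*d + 0.14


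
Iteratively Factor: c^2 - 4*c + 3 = (c - 1)*(c - 3)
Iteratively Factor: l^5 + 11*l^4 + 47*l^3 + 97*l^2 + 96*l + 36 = (l + 3)*(l^4 + 8*l^3 + 23*l^2 + 28*l + 12) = (l + 2)*(l + 3)*(l^3 + 6*l^2 + 11*l + 6) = (l + 1)*(l + 2)*(l + 3)*(l^2 + 5*l + 6) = (l + 1)*(l + 2)*(l + 3)^2*(l + 2)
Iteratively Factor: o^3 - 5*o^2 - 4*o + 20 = (o - 2)*(o^2 - 3*o - 10) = (o - 5)*(o - 2)*(o + 2)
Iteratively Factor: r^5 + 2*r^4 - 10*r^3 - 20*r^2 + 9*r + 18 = (r - 1)*(r^4 + 3*r^3 - 7*r^2 - 27*r - 18) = (r - 3)*(r - 1)*(r^3 + 6*r^2 + 11*r + 6) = (r - 3)*(r - 1)*(r + 1)*(r^2 + 5*r + 6) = (r - 3)*(r - 1)*(r + 1)*(r + 3)*(r + 2)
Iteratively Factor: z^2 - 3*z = (z - 3)*(z)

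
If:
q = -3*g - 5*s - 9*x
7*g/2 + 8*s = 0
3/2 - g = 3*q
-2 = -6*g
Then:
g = 1/3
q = 7/18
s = -7/48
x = -95/1296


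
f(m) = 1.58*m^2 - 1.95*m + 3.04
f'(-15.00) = -49.35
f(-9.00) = 148.57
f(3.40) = 14.67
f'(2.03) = 4.46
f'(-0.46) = -3.40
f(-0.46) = 4.27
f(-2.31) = 15.98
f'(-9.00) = -30.39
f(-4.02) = 36.41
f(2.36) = 7.24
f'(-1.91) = -7.99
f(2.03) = 5.59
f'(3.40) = 8.79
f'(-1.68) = -7.26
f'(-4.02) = -14.65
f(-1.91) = 12.53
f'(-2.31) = -9.25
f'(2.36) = 5.51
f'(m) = 3.16*m - 1.95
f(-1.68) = 10.78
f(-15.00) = 387.79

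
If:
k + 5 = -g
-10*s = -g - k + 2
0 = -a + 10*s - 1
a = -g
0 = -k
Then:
No Solution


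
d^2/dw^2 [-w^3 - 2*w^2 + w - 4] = -6*w - 4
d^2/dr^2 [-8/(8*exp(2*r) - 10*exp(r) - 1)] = 16*(4*(8*exp(r) - 5)^2*exp(r) + (16*exp(r) - 5)*(-8*exp(2*r) + 10*exp(r) + 1))*exp(r)/(-8*exp(2*r) + 10*exp(r) + 1)^3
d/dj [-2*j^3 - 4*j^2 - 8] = 2*j*(-3*j - 4)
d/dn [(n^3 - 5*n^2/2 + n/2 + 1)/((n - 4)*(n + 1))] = (n^4 - 6*n^3 - 5*n^2 + 18*n + 1)/(n^4 - 6*n^3 + n^2 + 24*n + 16)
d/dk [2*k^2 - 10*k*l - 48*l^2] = 4*k - 10*l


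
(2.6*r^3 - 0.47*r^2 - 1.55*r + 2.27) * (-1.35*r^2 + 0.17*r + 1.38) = -3.51*r^5 + 1.0765*r^4 + 5.6006*r^3 - 3.9766*r^2 - 1.7531*r + 3.1326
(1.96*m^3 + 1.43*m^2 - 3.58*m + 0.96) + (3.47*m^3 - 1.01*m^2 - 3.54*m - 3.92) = 5.43*m^3 + 0.42*m^2 - 7.12*m - 2.96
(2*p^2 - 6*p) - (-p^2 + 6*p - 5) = 3*p^2 - 12*p + 5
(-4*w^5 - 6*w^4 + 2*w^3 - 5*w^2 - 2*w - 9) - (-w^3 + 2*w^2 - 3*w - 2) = -4*w^5 - 6*w^4 + 3*w^3 - 7*w^2 + w - 7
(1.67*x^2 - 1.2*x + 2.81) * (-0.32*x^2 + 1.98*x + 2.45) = -0.5344*x^4 + 3.6906*x^3 + 0.8163*x^2 + 2.6238*x + 6.8845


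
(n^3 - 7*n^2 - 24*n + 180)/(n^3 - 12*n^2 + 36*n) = (n + 5)/n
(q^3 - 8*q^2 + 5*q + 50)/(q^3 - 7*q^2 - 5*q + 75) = (q + 2)/(q + 3)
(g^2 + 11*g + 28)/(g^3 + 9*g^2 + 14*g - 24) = (g + 7)/(g^2 + 5*g - 6)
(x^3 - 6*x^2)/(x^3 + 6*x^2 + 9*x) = x*(x - 6)/(x^2 + 6*x + 9)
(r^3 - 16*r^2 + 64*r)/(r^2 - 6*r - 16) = r*(r - 8)/(r + 2)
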